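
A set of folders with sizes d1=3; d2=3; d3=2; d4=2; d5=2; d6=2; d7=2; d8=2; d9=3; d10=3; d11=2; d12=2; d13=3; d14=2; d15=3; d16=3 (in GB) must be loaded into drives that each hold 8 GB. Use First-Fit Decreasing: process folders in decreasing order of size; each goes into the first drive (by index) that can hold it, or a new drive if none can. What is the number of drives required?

Sorted descending: 3, 3, 3, 3, 3, 3, 3, 2, 2, 2, 2, 2, 2, 2, 2, 2.
Put 3 GB in drive 1; 5 GB remain.
Put 3 GB in drive 1; 2 GB remain.
Put 3 GB in drive 2; 5 GB remain.
Put 3 GB in drive 2; 2 GB remain.
Put 3 GB in drive 3; 5 GB remain.
Put 3 GB in drive 3; 2 GB remain.
Put 3 GB in drive 4; 5 GB remain.
Put 2 GB in drive 1; 0 GB remain.
Put 2 GB in drive 2; 0 GB remain.
Put 2 GB in drive 3; 0 GB remain.
Put 2 GB in drive 4; 3 GB remain.
Put 2 GB in drive 4; 1 GB remain.
Put 2 GB in drive 5; 6 GB remain.
Put 2 GB in drive 5; 4 GB remain.
Put 2 GB in drive 5; 2 GB remain.
Put 2 GB in drive 5; 0 GB remain.
Final drives: [3,3,2] [3,3,2] [3,3,2] [3,2,2] [2,2,2,2].

5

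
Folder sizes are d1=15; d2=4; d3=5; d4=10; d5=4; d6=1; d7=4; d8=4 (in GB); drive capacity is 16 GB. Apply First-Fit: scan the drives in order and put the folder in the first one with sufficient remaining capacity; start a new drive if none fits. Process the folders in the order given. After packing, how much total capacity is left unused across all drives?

17

d1 (15 GB) → drive 1 (remaining 1 GB)
d2 (4 GB) → drive 2 (remaining 12 GB)
d3 (5 GB) → drive 2 (remaining 7 GB)
d4 (10 GB) → drive 3 (remaining 6 GB)
d5 (4 GB) → drive 2 (remaining 3 GB)
d6 (1 GB) → drive 1 (remaining 0 GB)
d7 (4 GB) → drive 3 (remaining 2 GB)
d8 (4 GB) → drive 4 (remaining 12 GB)
4 drives × 16 GB = 64 GB; used 47 GB; unused 17 GB.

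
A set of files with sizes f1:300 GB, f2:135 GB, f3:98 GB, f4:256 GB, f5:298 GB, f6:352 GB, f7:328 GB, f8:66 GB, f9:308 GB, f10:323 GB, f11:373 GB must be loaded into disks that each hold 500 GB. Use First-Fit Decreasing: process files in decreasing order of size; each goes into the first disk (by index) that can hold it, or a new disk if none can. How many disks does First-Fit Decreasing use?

Sorted descending: 373, 352, 328, 323, 308, 300, 298, 256, 135, 98, 66.
Put 373 GB in disk 1; 127 GB remain.
Put 352 GB in disk 2; 148 GB remain.
Put 328 GB in disk 3; 172 GB remain.
Put 323 GB in disk 4; 177 GB remain.
Put 308 GB in disk 5; 192 GB remain.
Put 300 GB in disk 6; 200 GB remain.
Put 298 GB in disk 7; 202 GB remain.
Put 256 GB in disk 8; 244 GB remain.
Put 135 GB in disk 2; 13 GB remain.
Put 98 GB in disk 1; 29 GB remain.
Put 66 GB in disk 3; 106 GB remain.
Final disks: [373,98] [352,135] [328,66] [323] [308] [300] [298] [256].

8 disks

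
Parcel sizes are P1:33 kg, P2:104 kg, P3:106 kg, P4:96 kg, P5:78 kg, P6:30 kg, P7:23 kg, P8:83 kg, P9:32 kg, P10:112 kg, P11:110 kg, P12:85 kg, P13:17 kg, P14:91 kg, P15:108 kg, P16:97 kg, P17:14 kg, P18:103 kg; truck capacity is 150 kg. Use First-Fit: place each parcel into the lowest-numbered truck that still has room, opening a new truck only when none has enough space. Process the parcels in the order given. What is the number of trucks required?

Put P1 (33 kg) in truck 1; 117 kg remain.
Put P2 (104 kg) in truck 1; 13 kg remain.
Put P3 (106 kg) in truck 2; 44 kg remain.
Put P4 (96 kg) in truck 3; 54 kg remain.
Put P5 (78 kg) in truck 4; 72 kg remain.
Put P6 (30 kg) in truck 2; 14 kg remain.
Put P7 (23 kg) in truck 3; 31 kg remain.
Put P8 (83 kg) in truck 5; 67 kg remain.
Put P9 (32 kg) in truck 4; 40 kg remain.
Put P10 (112 kg) in truck 6; 38 kg remain.
Put P11 (110 kg) in truck 7; 40 kg remain.
Put P12 (85 kg) in truck 8; 65 kg remain.
Put P13 (17 kg) in truck 3; 14 kg remain.
Put P14 (91 kg) in truck 9; 59 kg remain.
Put P15 (108 kg) in truck 10; 42 kg remain.
Put P16 (97 kg) in truck 11; 53 kg remain.
Put P17 (14 kg) in truck 2; 0 kg remain.
Put P18 (103 kg) in truck 12; 47 kg remain.

12 trucks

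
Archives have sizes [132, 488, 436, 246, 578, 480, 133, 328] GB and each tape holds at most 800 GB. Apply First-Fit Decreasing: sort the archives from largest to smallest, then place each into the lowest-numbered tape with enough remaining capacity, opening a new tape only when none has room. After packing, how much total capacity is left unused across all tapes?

379

Sorted descending: 578, 488, 480, 436, 328, 246, 133, 132.
578 GB → tape 1 (remaining 222 GB)
488 GB → tape 2 (remaining 312 GB)
480 GB → tape 3 (remaining 320 GB)
436 GB → tape 4 (remaining 364 GB)
328 GB → tape 4 (remaining 36 GB)
246 GB → tape 2 (remaining 66 GB)
133 GB → tape 1 (remaining 89 GB)
132 GB → tape 3 (remaining 188 GB)
4 tapes × 800 GB = 3200 GB; used 2821 GB; unused 379 GB.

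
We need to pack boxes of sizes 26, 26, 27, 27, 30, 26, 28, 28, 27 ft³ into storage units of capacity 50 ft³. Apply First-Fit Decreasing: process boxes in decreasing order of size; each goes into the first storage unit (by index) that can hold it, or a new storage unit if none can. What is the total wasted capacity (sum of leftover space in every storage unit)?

Sorted descending: 30, 28, 28, 27, 27, 27, 26, 26, 26.
storage unit 1: place 30 ft³, 20 ft³ left
storage unit 2: place 28 ft³, 22 ft³ left
storage unit 3: place 28 ft³, 22 ft³ left
storage unit 4: place 27 ft³, 23 ft³ left
storage unit 5: place 27 ft³, 23 ft³ left
storage unit 6: place 27 ft³, 23 ft³ left
storage unit 7: place 26 ft³, 24 ft³ left
storage unit 8: place 26 ft³, 24 ft³ left
storage unit 9: place 26 ft³, 24 ft³ left
9 storage units × 50 ft³ = 450 ft³; used 245 ft³; unused 205 ft³.

205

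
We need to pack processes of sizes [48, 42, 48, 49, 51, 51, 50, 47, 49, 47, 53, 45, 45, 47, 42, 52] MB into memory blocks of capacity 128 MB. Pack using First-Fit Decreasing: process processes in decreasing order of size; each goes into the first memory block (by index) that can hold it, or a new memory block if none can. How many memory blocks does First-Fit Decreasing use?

8

Sorted descending: 53, 52, 51, 51, 50, 49, 49, 48, 48, 47, 47, 47, 45, 45, 42, 42.
53 MB → memory block 1 (remaining 75 MB)
52 MB → memory block 1 (remaining 23 MB)
51 MB → memory block 2 (remaining 77 MB)
51 MB → memory block 2 (remaining 26 MB)
50 MB → memory block 3 (remaining 78 MB)
49 MB → memory block 3 (remaining 29 MB)
49 MB → memory block 4 (remaining 79 MB)
48 MB → memory block 4 (remaining 31 MB)
48 MB → memory block 5 (remaining 80 MB)
47 MB → memory block 5 (remaining 33 MB)
47 MB → memory block 6 (remaining 81 MB)
47 MB → memory block 6 (remaining 34 MB)
45 MB → memory block 7 (remaining 83 MB)
45 MB → memory block 7 (remaining 38 MB)
42 MB → memory block 8 (remaining 86 MB)
42 MB → memory block 8 (remaining 44 MB)
Final memory blocks: [53,52] [51,51] [50,49] [49,48] [48,47] [47,47] [45,45] [42,42].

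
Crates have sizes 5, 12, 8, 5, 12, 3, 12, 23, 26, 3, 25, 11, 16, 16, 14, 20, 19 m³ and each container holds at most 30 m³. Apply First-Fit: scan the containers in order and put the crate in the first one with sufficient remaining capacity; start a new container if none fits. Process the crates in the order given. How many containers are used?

container 1: place 5 m³, 25 m³ left
container 1: place 12 m³, 13 m³ left
container 1: place 8 m³, 5 m³ left
container 1: place 5 m³, 0 m³ left
container 2: place 12 m³, 18 m³ left
container 2: place 3 m³, 15 m³ left
container 2: place 12 m³, 3 m³ left
container 3: place 23 m³, 7 m³ left
container 4: place 26 m³, 4 m³ left
container 2: place 3 m³, 0 m³ left
container 5: place 25 m³, 5 m³ left
container 6: place 11 m³, 19 m³ left
container 6: place 16 m³, 3 m³ left
container 7: place 16 m³, 14 m³ left
container 7: place 14 m³, 0 m³ left
container 8: place 20 m³, 10 m³ left
container 9: place 19 m³, 11 m³ left
Final containers: [5,12,8,5] [12,3,12,3] [23] [26] [25] [11,16] [16,14] [20] [19].

9 containers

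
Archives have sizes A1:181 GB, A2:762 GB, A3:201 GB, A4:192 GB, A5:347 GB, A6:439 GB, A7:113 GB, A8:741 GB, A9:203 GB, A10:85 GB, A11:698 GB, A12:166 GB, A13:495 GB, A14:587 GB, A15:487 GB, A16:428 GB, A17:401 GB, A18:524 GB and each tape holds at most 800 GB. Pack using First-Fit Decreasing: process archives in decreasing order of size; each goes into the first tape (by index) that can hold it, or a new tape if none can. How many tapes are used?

10 tapes

Sorted descending: 762, 741, 698, 587, 524, 495, 487, 439, 428, 401, 347, 203, 201, 192, 181, 166, 113, 85.
Put 762 GB in tape 1; 38 GB remain.
Put 741 GB in tape 2; 59 GB remain.
Put 698 GB in tape 3; 102 GB remain.
Put 587 GB in tape 4; 213 GB remain.
Put 524 GB in tape 5; 276 GB remain.
Put 495 GB in tape 6; 305 GB remain.
Put 487 GB in tape 7; 313 GB remain.
Put 439 GB in tape 8; 361 GB remain.
Put 428 GB in tape 9; 372 GB remain.
Put 401 GB in tape 10; 399 GB remain.
Put 347 GB in tape 8; 14 GB remain.
Put 203 GB in tape 4; 10 GB remain.
Put 201 GB in tape 5; 75 GB remain.
Put 192 GB in tape 6; 113 GB remain.
Put 181 GB in tape 7; 132 GB remain.
Put 166 GB in tape 9; 206 GB remain.
Put 113 GB in tape 6; 0 GB remain.
Put 85 GB in tape 3; 17 GB remain.
Final tapes: [762] [741] [698,85] [587,203] [524,201] [495,192,113] [487,181] [439,347] [428,166] [401].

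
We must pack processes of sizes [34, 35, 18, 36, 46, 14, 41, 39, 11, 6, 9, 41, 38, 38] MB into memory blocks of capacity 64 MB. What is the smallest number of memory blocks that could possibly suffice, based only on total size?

Total size = 34 + 35 + 18 + 36 + 46 + 14 + 41 + 39 + 11 + 6 + 9 + 41 + 38 + 38 = 406 MB.
⌈406 / 64⌉ = 7.

7 memory blocks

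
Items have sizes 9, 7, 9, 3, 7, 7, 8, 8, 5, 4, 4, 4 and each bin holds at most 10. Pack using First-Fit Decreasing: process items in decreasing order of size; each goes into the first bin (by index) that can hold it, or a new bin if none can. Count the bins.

9

Sorted descending: 9, 9, 8, 8, 7, 7, 7, 5, 4, 4, 4, 3.
9 → bin 1 (remaining 1)
9 → bin 2 (remaining 1)
8 → bin 3 (remaining 2)
8 → bin 4 (remaining 2)
7 → bin 5 (remaining 3)
7 → bin 6 (remaining 3)
7 → bin 7 (remaining 3)
5 → bin 8 (remaining 5)
4 → bin 8 (remaining 1)
4 → bin 9 (remaining 6)
4 → bin 9 (remaining 2)
3 → bin 5 (remaining 0)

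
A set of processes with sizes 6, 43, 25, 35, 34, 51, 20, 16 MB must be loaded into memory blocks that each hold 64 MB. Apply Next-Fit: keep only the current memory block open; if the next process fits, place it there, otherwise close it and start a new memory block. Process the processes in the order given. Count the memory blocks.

5

6 MB → memory block 1 (remaining 58 MB)
43 MB → memory block 1 (remaining 15 MB)
25 MB → memory block 2 (remaining 39 MB)
35 MB → memory block 2 (remaining 4 MB)
34 MB → memory block 3 (remaining 30 MB)
51 MB → memory block 4 (remaining 13 MB)
20 MB → memory block 5 (remaining 44 MB)
16 MB → memory block 5 (remaining 28 MB)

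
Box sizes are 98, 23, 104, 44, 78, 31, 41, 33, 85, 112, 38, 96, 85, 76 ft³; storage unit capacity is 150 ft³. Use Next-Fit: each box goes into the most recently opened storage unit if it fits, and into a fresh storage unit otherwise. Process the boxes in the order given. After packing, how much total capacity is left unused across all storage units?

98 ft³ → storage unit 1 (remaining 52 ft³)
23 ft³ → storage unit 1 (remaining 29 ft³)
104 ft³ → storage unit 2 (remaining 46 ft³)
44 ft³ → storage unit 2 (remaining 2 ft³)
78 ft³ → storage unit 3 (remaining 72 ft³)
31 ft³ → storage unit 3 (remaining 41 ft³)
41 ft³ → storage unit 3 (remaining 0 ft³)
33 ft³ → storage unit 4 (remaining 117 ft³)
85 ft³ → storage unit 4 (remaining 32 ft³)
112 ft³ → storage unit 5 (remaining 38 ft³)
38 ft³ → storage unit 5 (remaining 0 ft³)
96 ft³ → storage unit 6 (remaining 54 ft³)
85 ft³ → storage unit 7 (remaining 65 ft³)
76 ft³ → storage unit 8 (remaining 74 ft³)
8 storage units × 150 ft³ = 1200 ft³; used 944 ft³; unused 256 ft³.

256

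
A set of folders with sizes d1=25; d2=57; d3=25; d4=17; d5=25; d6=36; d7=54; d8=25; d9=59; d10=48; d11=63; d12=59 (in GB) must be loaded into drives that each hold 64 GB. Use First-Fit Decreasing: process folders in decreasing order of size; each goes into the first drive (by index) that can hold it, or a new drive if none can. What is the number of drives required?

Sorted descending: 63, 59, 59, 57, 54, 48, 36, 25, 25, 25, 25, 17.
63 GB → drive 1 (remaining 1 GB)
59 GB → drive 2 (remaining 5 GB)
59 GB → drive 3 (remaining 5 GB)
57 GB → drive 4 (remaining 7 GB)
54 GB → drive 5 (remaining 10 GB)
48 GB → drive 6 (remaining 16 GB)
36 GB → drive 7 (remaining 28 GB)
25 GB → drive 7 (remaining 3 GB)
25 GB → drive 8 (remaining 39 GB)
25 GB → drive 8 (remaining 14 GB)
25 GB → drive 9 (remaining 39 GB)
17 GB → drive 9 (remaining 22 GB)

9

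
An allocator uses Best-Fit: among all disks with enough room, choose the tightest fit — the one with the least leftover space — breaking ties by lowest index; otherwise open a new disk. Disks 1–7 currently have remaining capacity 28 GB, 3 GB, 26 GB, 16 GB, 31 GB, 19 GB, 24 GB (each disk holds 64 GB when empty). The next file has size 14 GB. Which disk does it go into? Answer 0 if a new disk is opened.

Disks with room: disk 1 (28 GB), disk 3 (26 GB), disk 4 (16 GB), disk 5 (31 GB), disk 6 (19 GB), disk 7 (24 GB).
Tightest fit is disk 4 with 16 GB free.

4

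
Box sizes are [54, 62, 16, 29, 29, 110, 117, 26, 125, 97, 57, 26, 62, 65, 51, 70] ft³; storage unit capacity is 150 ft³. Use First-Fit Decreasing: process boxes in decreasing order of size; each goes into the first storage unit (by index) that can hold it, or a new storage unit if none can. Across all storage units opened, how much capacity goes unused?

Sorted descending: 125, 117, 110, 97, 70, 65, 62, 62, 57, 54, 51, 29, 29, 26, 26, 16.
Put 125 ft³ in storage unit 1; 25 ft³ remain.
Put 117 ft³ in storage unit 2; 33 ft³ remain.
Put 110 ft³ in storage unit 3; 40 ft³ remain.
Put 97 ft³ in storage unit 4; 53 ft³ remain.
Put 70 ft³ in storage unit 5; 80 ft³ remain.
Put 65 ft³ in storage unit 5; 15 ft³ remain.
Put 62 ft³ in storage unit 6; 88 ft³ remain.
Put 62 ft³ in storage unit 6; 26 ft³ remain.
Put 57 ft³ in storage unit 7; 93 ft³ remain.
Put 54 ft³ in storage unit 7; 39 ft³ remain.
Put 51 ft³ in storage unit 4; 2 ft³ remain.
Put 29 ft³ in storage unit 2; 4 ft³ remain.
Put 29 ft³ in storage unit 3; 11 ft³ remain.
Put 26 ft³ in storage unit 6; 0 ft³ remain.
Put 26 ft³ in storage unit 7; 13 ft³ remain.
Put 16 ft³ in storage unit 1; 9 ft³ remain.
7 storage units × 150 ft³ = 1050 ft³; used 996 ft³; unused 54 ft³.

54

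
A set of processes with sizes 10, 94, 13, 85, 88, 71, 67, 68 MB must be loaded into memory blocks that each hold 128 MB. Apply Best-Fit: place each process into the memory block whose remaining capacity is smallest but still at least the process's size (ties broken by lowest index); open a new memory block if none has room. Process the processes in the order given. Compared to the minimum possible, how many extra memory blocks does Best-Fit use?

0

Best-Fit: [10,94,13] [85] [88] [71] [67] [68] → 6 memory blocks.
6 processes exceed 64 MB (half the capacity), and no two of those can share a memory block, so at least 6 memory blocks are needed.
So 6 is already optimal.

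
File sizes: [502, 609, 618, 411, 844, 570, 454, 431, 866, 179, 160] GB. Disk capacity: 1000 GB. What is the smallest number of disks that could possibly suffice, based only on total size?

Total size = 502 + 609 + 618 + 411 + 844 + 570 + 454 + 431 + 866 + 179 + 160 = 5644 GB.
⌈5644 / 1000⌉ = 6.

6 disks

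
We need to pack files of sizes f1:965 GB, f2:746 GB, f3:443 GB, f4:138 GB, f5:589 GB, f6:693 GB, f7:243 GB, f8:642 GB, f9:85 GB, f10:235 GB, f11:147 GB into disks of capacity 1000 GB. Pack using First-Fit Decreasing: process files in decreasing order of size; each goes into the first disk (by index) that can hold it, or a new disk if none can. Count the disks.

Sorted descending: 965, 746, 693, 642, 589, 443, 243, 235, 147, 138, 85.
disk 1: place 965 GB, 35 GB left
disk 2: place 746 GB, 254 GB left
disk 3: place 693 GB, 307 GB left
disk 4: place 642 GB, 358 GB left
disk 5: place 589 GB, 411 GB left
disk 6: place 443 GB, 557 GB left
disk 2: place 243 GB, 11 GB left
disk 3: place 235 GB, 72 GB left
disk 4: place 147 GB, 211 GB left
disk 4: place 138 GB, 73 GB left
disk 5: place 85 GB, 326 GB left
Final disks: [965] [746,243] [693,235] [642,147,138] [589,85] [443].

6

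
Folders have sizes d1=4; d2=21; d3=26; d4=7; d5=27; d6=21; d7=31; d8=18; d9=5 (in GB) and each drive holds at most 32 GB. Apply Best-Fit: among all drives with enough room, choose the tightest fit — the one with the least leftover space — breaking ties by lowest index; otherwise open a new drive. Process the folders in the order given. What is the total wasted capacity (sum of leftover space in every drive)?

d1 (4 GB) → drive 1 (remaining 28 GB)
d2 (21 GB) → drive 1 (remaining 7 GB)
d3 (26 GB) → drive 2 (remaining 6 GB)
d4 (7 GB) → drive 1 (remaining 0 GB)
d5 (27 GB) → drive 3 (remaining 5 GB)
d6 (21 GB) → drive 4 (remaining 11 GB)
d7 (31 GB) → drive 5 (remaining 1 GB)
d8 (18 GB) → drive 6 (remaining 14 GB)
d9 (5 GB) → drive 3 (remaining 0 GB)
6 drives × 32 GB = 192 GB; used 160 GB; unused 32 GB.

32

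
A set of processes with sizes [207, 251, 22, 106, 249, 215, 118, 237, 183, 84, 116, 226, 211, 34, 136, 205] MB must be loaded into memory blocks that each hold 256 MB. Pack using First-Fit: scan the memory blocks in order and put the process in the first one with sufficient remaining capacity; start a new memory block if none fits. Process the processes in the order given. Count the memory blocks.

12

Put 207 MB in memory block 1; 49 MB remain.
Put 251 MB in memory block 2; 5 MB remain.
Put 22 MB in memory block 1; 27 MB remain.
Put 106 MB in memory block 3; 150 MB remain.
Put 249 MB in memory block 4; 7 MB remain.
Put 215 MB in memory block 5; 41 MB remain.
Put 118 MB in memory block 3; 32 MB remain.
Put 237 MB in memory block 6; 19 MB remain.
Put 183 MB in memory block 7; 73 MB remain.
Put 84 MB in memory block 8; 172 MB remain.
Put 116 MB in memory block 8; 56 MB remain.
Put 226 MB in memory block 9; 30 MB remain.
Put 211 MB in memory block 10; 45 MB remain.
Put 34 MB in memory block 5; 7 MB remain.
Put 136 MB in memory block 11; 120 MB remain.
Put 205 MB in memory block 12; 51 MB remain.
Final memory blocks: [207,22] [251] [106,118] [249] [215,34] [237] [183] [84,116] [226] [211] [136] [205].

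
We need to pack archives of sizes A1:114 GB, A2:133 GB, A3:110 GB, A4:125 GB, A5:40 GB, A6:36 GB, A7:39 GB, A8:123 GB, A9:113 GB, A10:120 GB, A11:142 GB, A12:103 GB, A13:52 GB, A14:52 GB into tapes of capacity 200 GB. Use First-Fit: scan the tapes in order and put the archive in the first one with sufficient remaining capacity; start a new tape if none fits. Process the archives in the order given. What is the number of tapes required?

Put A1 (114 GB) in tape 1; 86 GB remain.
Put A2 (133 GB) in tape 2; 67 GB remain.
Put A3 (110 GB) in tape 3; 90 GB remain.
Put A4 (125 GB) in tape 4; 75 GB remain.
Put A5 (40 GB) in tape 1; 46 GB remain.
Put A6 (36 GB) in tape 1; 10 GB remain.
Put A7 (39 GB) in tape 2; 28 GB remain.
Put A8 (123 GB) in tape 5; 77 GB remain.
Put A9 (113 GB) in tape 6; 87 GB remain.
Put A10 (120 GB) in tape 7; 80 GB remain.
Put A11 (142 GB) in tape 8; 58 GB remain.
Put A12 (103 GB) in tape 9; 97 GB remain.
Put A13 (52 GB) in tape 3; 38 GB remain.
Put A14 (52 GB) in tape 4; 23 GB remain.
Final tapes: [114,40,36] [133,39] [110,52] [125,52] [123] [113] [120] [142] [103].

9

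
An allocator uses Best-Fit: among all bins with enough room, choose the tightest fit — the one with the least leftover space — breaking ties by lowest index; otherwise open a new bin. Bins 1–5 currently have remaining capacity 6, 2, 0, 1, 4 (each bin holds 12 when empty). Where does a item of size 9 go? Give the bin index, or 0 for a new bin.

No bin has ≥ 9 free, so a new bin is opened.

0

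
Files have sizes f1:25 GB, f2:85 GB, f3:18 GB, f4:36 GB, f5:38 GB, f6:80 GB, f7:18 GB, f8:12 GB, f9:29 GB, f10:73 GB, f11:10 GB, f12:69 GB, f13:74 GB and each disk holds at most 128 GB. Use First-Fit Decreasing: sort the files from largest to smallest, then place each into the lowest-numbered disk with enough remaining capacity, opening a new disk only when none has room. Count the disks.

5 disks

Sorted descending: 85, 80, 74, 73, 69, 38, 36, 29, 25, 18, 18, 12, 10.
disk 1: place 85 GB, 43 GB left
disk 2: place 80 GB, 48 GB left
disk 3: place 74 GB, 54 GB left
disk 4: place 73 GB, 55 GB left
disk 5: place 69 GB, 59 GB left
disk 1: place 38 GB, 5 GB left
disk 2: place 36 GB, 12 GB left
disk 3: place 29 GB, 25 GB left
disk 3: place 25 GB, 0 GB left
disk 4: place 18 GB, 37 GB left
disk 4: place 18 GB, 19 GB left
disk 2: place 12 GB, 0 GB left
disk 4: place 10 GB, 9 GB left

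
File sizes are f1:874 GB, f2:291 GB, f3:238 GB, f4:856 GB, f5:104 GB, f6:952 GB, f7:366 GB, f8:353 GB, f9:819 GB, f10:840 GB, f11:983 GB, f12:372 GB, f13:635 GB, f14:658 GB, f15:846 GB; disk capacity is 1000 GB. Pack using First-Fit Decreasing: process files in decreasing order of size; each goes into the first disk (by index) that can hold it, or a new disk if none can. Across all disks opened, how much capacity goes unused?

Sorted descending: 983, 952, 874, 856, 846, 840, 819, 658, 635, 372, 366, 353, 291, 238, 104.
Put 983 GB in disk 1; 17 GB remain.
Put 952 GB in disk 2; 48 GB remain.
Put 874 GB in disk 3; 126 GB remain.
Put 856 GB in disk 4; 144 GB remain.
Put 846 GB in disk 5; 154 GB remain.
Put 840 GB in disk 6; 160 GB remain.
Put 819 GB in disk 7; 181 GB remain.
Put 658 GB in disk 8; 342 GB remain.
Put 635 GB in disk 9; 365 GB remain.
Put 372 GB in disk 10; 628 GB remain.
Put 366 GB in disk 10; 262 GB remain.
Put 353 GB in disk 9; 12 GB remain.
Put 291 GB in disk 8; 51 GB remain.
Put 238 GB in disk 10; 24 GB remain.
Put 104 GB in disk 3; 22 GB remain.
10 disks × 1000 GB = 10000 GB; used 9187 GB; unused 813 GB.

813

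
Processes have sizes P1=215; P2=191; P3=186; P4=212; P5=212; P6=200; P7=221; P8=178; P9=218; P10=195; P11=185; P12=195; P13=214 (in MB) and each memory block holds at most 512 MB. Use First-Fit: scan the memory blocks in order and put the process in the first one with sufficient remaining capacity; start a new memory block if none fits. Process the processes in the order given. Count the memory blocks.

7

Put P1 (215 MB) in memory block 1; 297 MB remain.
Put P2 (191 MB) in memory block 1; 106 MB remain.
Put P3 (186 MB) in memory block 2; 326 MB remain.
Put P4 (212 MB) in memory block 2; 114 MB remain.
Put P5 (212 MB) in memory block 3; 300 MB remain.
Put P6 (200 MB) in memory block 3; 100 MB remain.
Put P7 (221 MB) in memory block 4; 291 MB remain.
Put P8 (178 MB) in memory block 4; 113 MB remain.
Put P9 (218 MB) in memory block 5; 294 MB remain.
Put P10 (195 MB) in memory block 5; 99 MB remain.
Put P11 (185 MB) in memory block 6; 327 MB remain.
Put P12 (195 MB) in memory block 6; 132 MB remain.
Put P13 (214 MB) in memory block 7; 298 MB remain.
Final memory blocks: [215,191] [186,212] [212,200] [221,178] [218,195] [185,195] [214].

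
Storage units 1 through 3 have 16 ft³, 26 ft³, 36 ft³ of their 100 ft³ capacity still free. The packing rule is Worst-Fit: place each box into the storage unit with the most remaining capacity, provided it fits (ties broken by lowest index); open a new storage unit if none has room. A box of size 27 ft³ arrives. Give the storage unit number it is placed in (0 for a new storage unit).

Storage units with room: storage unit 3 (36 ft³).
Most room is storage unit 3 with 36 ft³ free.

3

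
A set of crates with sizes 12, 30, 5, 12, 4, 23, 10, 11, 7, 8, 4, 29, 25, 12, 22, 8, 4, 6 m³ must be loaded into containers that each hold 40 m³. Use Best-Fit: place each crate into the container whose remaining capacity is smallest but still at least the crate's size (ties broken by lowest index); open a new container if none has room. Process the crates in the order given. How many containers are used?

6

container 1: place 12 m³, 28 m³ left
container 2: place 30 m³, 10 m³ left
container 2: place 5 m³, 5 m³ left
container 1: place 12 m³, 16 m³ left
container 2: place 4 m³, 1 m³ left
container 3: place 23 m³, 17 m³ left
container 1: place 10 m³, 6 m³ left
container 3: place 11 m³, 6 m³ left
container 4: place 7 m³, 33 m³ left
container 4: place 8 m³, 25 m³ left
container 1: place 4 m³, 2 m³ left
container 5: place 29 m³, 11 m³ left
container 4: place 25 m³, 0 m³ left
container 6: place 12 m³, 28 m³ left
container 6: place 22 m³, 6 m³ left
container 5: place 8 m³, 3 m³ left
container 3: place 4 m³, 2 m³ left
container 6: place 6 m³, 0 m³ left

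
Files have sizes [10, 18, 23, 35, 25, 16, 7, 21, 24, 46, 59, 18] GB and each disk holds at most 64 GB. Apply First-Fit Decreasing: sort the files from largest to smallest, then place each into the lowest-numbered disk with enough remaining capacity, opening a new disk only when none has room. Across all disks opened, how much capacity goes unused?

Sorted descending: 59, 46, 35, 25, 24, 23, 21, 18, 18, 16, 10, 7.
Put 59 GB in disk 1; 5 GB remain.
Put 46 GB in disk 2; 18 GB remain.
Put 35 GB in disk 3; 29 GB remain.
Put 25 GB in disk 3; 4 GB remain.
Put 24 GB in disk 4; 40 GB remain.
Put 23 GB in disk 4; 17 GB remain.
Put 21 GB in disk 5; 43 GB remain.
Put 18 GB in disk 2; 0 GB remain.
Put 18 GB in disk 5; 25 GB remain.
Put 16 GB in disk 4; 1 GB remain.
Put 10 GB in disk 5; 15 GB remain.
Put 7 GB in disk 5; 8 GB remain.
5 disks × 64 GB = 320 GB; used 302 GB; unused 18 GB.

18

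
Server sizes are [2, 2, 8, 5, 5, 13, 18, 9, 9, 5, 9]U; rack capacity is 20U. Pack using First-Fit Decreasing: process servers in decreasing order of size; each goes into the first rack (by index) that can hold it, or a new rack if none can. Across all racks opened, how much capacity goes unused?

Sorted descending: 18, 13, 9, 9, 9, 8, 5, 5, 5, 2, 2.
18U → rack 1 (remaining 2U)
13U → rack 2 (remaining 7U)
9U → rack 3 (remaining 11U)
9U → rack 3 (remaining 2U)
9U → rack 4 (remaining 11U)
8U → rack 4 (remaining 3U)
5U → rack 2 (remaining 2U)
5U → rack 5 (remaining 15U)
5U → rack 5 (remaining 10U)
2U → rack 1 (remaining 0U)
2U → rack 2 (remaining 0U)
5 racks × 20U = 100U; used 85U; unused 15U.

15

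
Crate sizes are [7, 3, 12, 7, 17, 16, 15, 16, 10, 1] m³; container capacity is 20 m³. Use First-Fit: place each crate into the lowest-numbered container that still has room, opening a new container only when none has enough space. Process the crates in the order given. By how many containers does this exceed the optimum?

1

First-Fit: [7,3,7,1] [12] [17] [16] [15] [16] [10] → 7 containers.
Total size 104 m³; any packing needs at least ⌈104/20⌉ = 6 containers.
An optimal packing achieves that bound: [17,3] [16,1] [16] [15] [12,7] [10,7] → 6 containers.
Excess: 7 − 6 = 1.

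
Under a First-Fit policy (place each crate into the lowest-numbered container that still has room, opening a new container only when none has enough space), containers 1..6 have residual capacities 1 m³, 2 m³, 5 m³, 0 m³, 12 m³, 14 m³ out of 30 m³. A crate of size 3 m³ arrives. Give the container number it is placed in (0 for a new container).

3

Containers with room: container 3 (5 m³), container 5 (12 m³), container 6 (14 m³).
The first with room is container 3.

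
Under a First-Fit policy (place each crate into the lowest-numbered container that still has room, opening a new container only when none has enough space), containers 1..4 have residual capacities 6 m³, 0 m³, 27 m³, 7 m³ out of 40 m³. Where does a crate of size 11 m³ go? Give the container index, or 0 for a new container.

Containers with room: container 3 (27 m³).
The first with room is container 3.

3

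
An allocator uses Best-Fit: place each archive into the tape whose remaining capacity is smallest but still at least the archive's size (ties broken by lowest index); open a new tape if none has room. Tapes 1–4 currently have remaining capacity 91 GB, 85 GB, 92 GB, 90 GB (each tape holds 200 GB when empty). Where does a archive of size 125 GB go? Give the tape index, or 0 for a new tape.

No tape has ≥ 125 GB free, so a new tape is opened.

0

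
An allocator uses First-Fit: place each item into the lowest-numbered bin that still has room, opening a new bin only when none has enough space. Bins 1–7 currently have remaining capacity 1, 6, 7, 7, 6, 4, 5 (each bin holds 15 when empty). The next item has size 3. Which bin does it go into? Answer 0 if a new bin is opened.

2

Bins with room: bin 2 (6), bin 3 (7), bin 4 (7), bin 5 (6), bin 6 (4), bin 7 (5).
The first with room is bin 2.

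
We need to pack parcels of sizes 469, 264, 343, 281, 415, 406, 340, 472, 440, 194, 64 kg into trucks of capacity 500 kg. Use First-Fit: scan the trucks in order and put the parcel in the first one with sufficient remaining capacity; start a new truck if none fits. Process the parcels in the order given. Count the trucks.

9 trucks

Put 469 kg in truck 1; 31 kg remain.
Put 264 kg in truck 2; 236 kg remain.
Put 343 kg in truck 3; 157 kg remain.
Put 281 kg in truck 4; 219 kg remain.
Put 415 kg in truck 5; 85 kg remain.
Put 406 kg in truck 6; 94 kg remain.
Put 340 kg in truck 7; 160 kg remain.
Put 472 kg in truck 8; 28 kg remain.
Put 440 kg in truck 9; 60 kg remain.
Put 194 kg in truck 2; 42 kg remain.
Put 64 kg in truck 3; 93 kg remain.
Final trucks: [469] [264,194] [343,64] [281] [415] [406] [340] [472] [440].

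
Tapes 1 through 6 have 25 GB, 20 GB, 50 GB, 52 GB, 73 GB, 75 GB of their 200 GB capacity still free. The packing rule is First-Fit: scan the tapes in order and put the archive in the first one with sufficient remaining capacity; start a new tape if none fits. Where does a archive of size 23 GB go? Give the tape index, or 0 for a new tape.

1

Tapes with room: tape 1 (25 GB), tape 3 (50 GB), tape 4 (52 GB), tape 5 (73 GB), tape 6 (75 GB).
The first with room is tape 1.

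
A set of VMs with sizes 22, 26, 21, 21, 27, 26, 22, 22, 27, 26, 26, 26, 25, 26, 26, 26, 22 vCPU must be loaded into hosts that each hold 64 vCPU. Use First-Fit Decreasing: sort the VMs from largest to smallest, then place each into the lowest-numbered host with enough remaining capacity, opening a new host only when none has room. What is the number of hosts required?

Sorted descending: 27, 27, 26, 26, 26, 26, 26, 26, 26, 26, 25, 22, 22, 22, 22, 21, 21.
Put 27 vCPU in host 1; 37 vCPU remain.
Put 27 vCPU in host 1; 10 vCPU remain.
Put 26 vCPU in host 2; 38 vCPU remain.
Put 26 vCPU in host 2; 12 vCPU remain.
Put 26 vCPU in host 3; 38 vCPU remain.
Put 26 vCPU in host 3; 12 vCPU remain.
Put 26 vCPU in host 4; 38 vCPU remain.
Put 26 vCPU in host 4; 12 vCPU remain.
Put 26 vCPU in host 5; 38 vCPU remain.
Put 26 vCPU in host 5; 12 vCPU remain.
Put 25 vCPU in host 6; 39 vCPU remain.
Put 22 vCPU in host 6; 17 vCPU remain.
Put 22 vCPU in host 7; 42 vCPU remain.
Put 22 vCPU in host 7; 20 vCPU remain.
Put 22 vCPU in host 8; 42 vCPU remain.
Put 21 vCPU in host 8; 21 vCPU remain.
Put 21 vCPU in host 8; 0 vCPU remain.
Final hosts: [27,27] [26,26] [26,26] [26,26] [26,26] [25,22] [22,22] [22,21,21].

8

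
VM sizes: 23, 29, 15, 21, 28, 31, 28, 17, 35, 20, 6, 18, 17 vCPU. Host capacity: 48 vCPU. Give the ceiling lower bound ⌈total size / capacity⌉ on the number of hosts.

Total size = 23 + 29 + 15 + 21 + 28 + 31 + 28 + 17 + 35 + 20 + 6 + 18 + 17 = 288 vCPU.
⌈288 / 48⌉ = 6.

6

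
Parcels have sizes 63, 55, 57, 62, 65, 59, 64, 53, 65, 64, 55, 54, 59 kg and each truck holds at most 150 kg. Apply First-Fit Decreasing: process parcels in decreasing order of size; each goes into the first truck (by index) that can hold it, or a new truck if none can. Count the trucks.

Sorted descending: 65, 65, 64, 64, 63, 62, 59, 59, 57, 55, 55, 54, 53.
truck 1: place 65 kg, 85 kg left
truck 1: place 65 kg, 20 kg left
truck 2: place 64 kg, 86 kg left
truck 2: place 64 kg, 22 kg left
truck 3: place 63 kg, 87 kg left
truck 3: place 62 kg, 25 kg left
truck 4: place 59 kg, 91 kg left
truck 4: place 59 kg, 32 kg left
truck 5: place 57 kg, 93 kg left
truck 5: place 55 kg, 38 kg left
truck 6: place 55 kg, 95 kg left
truck 6: place 54 kg, 41 kg left
truck 7: place 53 kg, 97 kg left
Final trucks: [65,65] [64,64] [63,62] [59,59] [57,55] [55,54] [53].

7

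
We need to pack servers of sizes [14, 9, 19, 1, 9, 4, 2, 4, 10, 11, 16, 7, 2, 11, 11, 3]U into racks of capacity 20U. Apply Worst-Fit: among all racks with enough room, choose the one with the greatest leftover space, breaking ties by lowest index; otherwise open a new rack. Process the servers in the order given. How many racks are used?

8 racks

Put 14U in rack 1; 6U remain.
Put 9U in rack 2; 11U remain.
Put 19U in rack 3; 1U remain.
Put 1U in rack 2; 10U remain.
Put 9U in rack 2; 1U remain.
Put 4U in rack 1; 2U remain.
Put 2U in rack 1; 0U remain.
Put 4U in rack 4; 16U remain.
Put 10U in rack 4; 6U remain.
Put 11U in rack 5; 9U remain.
Put 16U in rack 6; 4U remain.
Put 7U in rack 5; 2U remain.
Put 2U in rack 4; 4U remain.
Put 11U in rack 7; 9U remain.
Put 11U in rack 8; 9U remain.
Put 3U in rack 7; 6U remain.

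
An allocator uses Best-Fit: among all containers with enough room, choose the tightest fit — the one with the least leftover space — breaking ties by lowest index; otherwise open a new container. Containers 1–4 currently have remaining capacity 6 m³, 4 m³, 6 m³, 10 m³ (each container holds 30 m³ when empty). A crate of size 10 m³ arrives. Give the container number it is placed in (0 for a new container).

Containers with room: container 4 (10 m³).
Tightest fit is container 4 with 10 m³ free.

4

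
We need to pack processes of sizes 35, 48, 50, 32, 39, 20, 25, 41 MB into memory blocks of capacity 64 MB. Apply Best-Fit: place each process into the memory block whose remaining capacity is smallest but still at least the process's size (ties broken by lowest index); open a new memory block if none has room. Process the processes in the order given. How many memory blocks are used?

memory block 1: place 35 MB, 29 MB left
memory block 2: place 48 MB, 16 MB left
memory block 3: place 50 MB, 14 MB left
memory block 4: place 32 MB, 32 MB left
memory block 5: place 39 MB, 25 MB left
memory block 5: place 20 MB, 5 MB left
memory block 1: place 25 MB, 4 MB left
memory block 6: place 41 MB, 23 MB left
Final memory blocks: [35,25] [48] [50] [32] [39,20] [41].

6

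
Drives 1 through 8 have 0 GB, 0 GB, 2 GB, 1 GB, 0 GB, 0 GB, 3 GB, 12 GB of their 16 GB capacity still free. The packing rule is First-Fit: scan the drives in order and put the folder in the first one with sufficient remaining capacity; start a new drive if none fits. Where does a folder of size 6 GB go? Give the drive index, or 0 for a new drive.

8

Drives with room: drive 8 (12 GB).
The first with room is drive 8.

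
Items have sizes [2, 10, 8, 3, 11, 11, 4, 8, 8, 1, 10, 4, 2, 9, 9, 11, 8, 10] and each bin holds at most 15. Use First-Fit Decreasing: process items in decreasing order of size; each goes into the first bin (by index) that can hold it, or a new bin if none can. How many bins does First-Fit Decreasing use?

12

Sorted descending: 11, 11, 11, 10, 10, 10, 9, 9, 8, 8, 8, 8, 4, 4, 3, 2, 2, 1.
bin 1: place 11, 4 left
bin 2: place 11, 4 left
bin 3: place 11, 4 left
bin 4: place 10, 5 left
bin 5: place 10, 5 left
bin 6: place 10, 5 left
bin 7: place 9, 6 left
bin 8: place 9, 6 left
bin 9: place 8, 7 left
bin 10: place 8, 7 left
bin 11: place 8, 7 left
bin 12: place 8, 7 left
bin 1: place 4, 0 left
bin 2: place 4, 0 left
bin 3: place 3, 1 left
bin 4: place 2, 3 left
bin 4: place 2, 1 left
bin 3: place 1, 0 left
Final bins: [11,4] [11,4] [11,3,1] [10,2,2] [10] [10] [9] [9] [8] [8] [8] [8].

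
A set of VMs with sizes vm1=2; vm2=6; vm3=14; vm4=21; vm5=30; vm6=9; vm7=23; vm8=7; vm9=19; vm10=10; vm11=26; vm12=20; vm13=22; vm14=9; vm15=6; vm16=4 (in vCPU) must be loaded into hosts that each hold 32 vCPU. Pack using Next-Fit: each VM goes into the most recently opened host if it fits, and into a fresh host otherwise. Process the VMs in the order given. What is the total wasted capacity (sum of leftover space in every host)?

vm1 (2 vCPU) → host 1 (remaining 30 vCPU)
vm2 (6 vCPU) → host 1 (remaining 24 vCPU)
vm3 (14 vCPU) → host 1 (remaining 10 vCPU)
vm4 (21 vCPU) → host 2 (remaining 11 vCPU)
vm5 (30 vCPU) → host 3 (remaining 2 vCPU)
vm6 (9 vCPU) → host 4 (remaining 23 vCPU)
vm7 (23 vCPU) → host 4 (remaining 0 vCPU)
vm8 (7 vCPU) → host 5 (remaining 25 vCPU)
vm9 (19 vCPU) → host 5 (remaining 6 vCPU)
vm10 (10 vCPU) → host 6 (remaining 22 vCPU)
vm11 (26 vCPU) → host 7 (remaining 6 vCPU)
vm12 (20 vCPU) → host 8 (remaining 12 vCPU)
vm13 (22 vCPU) → host 9 (remaining 10 vCPU)
vm14 (9 vCPU) → host 9 (remaining 1 vCPU)
vm15 (6 vCPU) → host 10 (remaining 26 vCPU)
vm16 (4 vCPU) → host 10 (remaining 22 vCPU)
10 hosts × 32 vCPU = 320 vCPU; used 228 vCPU; unused 92 vCPU.

92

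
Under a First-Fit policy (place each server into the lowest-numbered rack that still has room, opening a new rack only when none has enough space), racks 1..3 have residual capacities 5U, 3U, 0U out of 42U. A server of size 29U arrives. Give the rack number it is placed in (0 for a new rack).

No rack has ≥ 29U free, so a new rack is opened.

0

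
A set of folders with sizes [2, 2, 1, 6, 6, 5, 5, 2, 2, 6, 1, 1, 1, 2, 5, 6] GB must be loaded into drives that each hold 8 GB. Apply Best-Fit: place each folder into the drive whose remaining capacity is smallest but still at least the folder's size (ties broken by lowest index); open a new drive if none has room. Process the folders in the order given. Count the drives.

2 GB → drive 1 (remaining 6 GB)
2 GB → drive 1 (remaining 4 GB)
1 GB → drive 1 (remaining 3 GB)
6 GB → drive 2 (remaining 2 GB)
6 GB → drive 3 (remaining 2 GB)
5 GB → drive 4 (remaining 3 GB)
5 GB → drive 5 (remaining 3 GB)
2 GB → drive 2 (remaining 0 GB)
2 GB → drive 3 (remaining 0 GB)
6 GB → drive 6 (remaining 2 GB)
1 GB → drive 6 (remaining 1 GB)
1 GB → drive 6 (remaining 0 GB)
1 GB → drive 1 (remaining 2 GB)
2 GB → drive 1 (remaining 0 GB)
5 GB → drive 7 (remaining 3 GB)
6 GB → drive 8 (remaining 2 GB)

8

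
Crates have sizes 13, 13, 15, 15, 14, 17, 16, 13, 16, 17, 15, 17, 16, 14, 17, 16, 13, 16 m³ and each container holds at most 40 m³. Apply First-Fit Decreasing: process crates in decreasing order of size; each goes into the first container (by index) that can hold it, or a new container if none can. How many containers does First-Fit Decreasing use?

9

Sorted descending: 17, 17, 17, 17, 16, 16, 16, 16, 16, 15, 15, 15, 14, 14, 13, 13, 13, 13.
container 1: place 17 m³, 23 m³ left
container 1: place 17 m³, 6 m³ left
container 2: place 17 m³, 23 m³ left
container 2: place 17 m³, 6 m³ left
container 3: place 16 m³, 24 m³ left
container 3: place 16 m³, 8 m³ left
container 4: place 16 m³, 24 m³ left
container 4: place 16 m³, 8 m³ left
container 5: place 16 m³, 24 m³ left
container 5: place 15 m³, 9 m³ left
container 6: place 15 m³, 25 m³ left
container 6: place 15 m³, 10 m³ left
container 7: place 14 m³, 26 m³ left
container 7: place 14 m³, 12 m³ left
container 8: place 13 m³, 27 m³ left
container 8: place 13 m³, 14 m³ left
container 8: place 13 m³, 1 m³ left
container 9: place 13 m³, 27 m³ left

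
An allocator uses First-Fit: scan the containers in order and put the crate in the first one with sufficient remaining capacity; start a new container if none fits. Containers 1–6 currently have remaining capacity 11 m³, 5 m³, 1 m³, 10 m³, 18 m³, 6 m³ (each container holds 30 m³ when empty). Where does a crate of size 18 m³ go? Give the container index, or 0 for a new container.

5

Containers with room: container 5 (18 m³).
The first with room is container 5.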